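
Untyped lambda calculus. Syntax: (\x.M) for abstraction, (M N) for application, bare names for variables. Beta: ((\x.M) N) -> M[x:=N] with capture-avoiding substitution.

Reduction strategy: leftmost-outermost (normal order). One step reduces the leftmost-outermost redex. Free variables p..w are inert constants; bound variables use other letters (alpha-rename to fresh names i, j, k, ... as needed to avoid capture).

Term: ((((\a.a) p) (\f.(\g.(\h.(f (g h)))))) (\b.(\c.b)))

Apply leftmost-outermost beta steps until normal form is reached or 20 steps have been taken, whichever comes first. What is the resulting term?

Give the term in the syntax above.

Step 0: ((((\a.a) p) (\f.(\g.(\h.(f (g h)))))) (\b.(\c.b)))
Step 1: ((p (\f.(\g.(\h.(f (g h)))))) (\b.(\c.b)))

Answer: ((p (\f.(\g.(\h.(f (g h)))))) (\b.(\c.b)))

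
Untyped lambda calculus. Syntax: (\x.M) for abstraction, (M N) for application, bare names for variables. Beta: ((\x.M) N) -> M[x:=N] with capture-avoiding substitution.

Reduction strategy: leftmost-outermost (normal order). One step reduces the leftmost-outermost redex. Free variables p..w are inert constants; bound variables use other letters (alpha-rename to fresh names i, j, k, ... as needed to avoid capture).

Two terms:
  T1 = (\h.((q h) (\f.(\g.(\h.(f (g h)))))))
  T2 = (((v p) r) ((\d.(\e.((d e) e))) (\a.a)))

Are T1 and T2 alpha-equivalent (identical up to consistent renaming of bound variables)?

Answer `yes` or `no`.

Term 1: (\h.((q h) (\f.(\g.(\h.(f (g h)))))))
Term 2: (((v p) r) ((\d.(\e.((d e) e))) (\a.a)))
Alpha-equivalence: compare structure up to binder renaming.
Result: False

Answer: no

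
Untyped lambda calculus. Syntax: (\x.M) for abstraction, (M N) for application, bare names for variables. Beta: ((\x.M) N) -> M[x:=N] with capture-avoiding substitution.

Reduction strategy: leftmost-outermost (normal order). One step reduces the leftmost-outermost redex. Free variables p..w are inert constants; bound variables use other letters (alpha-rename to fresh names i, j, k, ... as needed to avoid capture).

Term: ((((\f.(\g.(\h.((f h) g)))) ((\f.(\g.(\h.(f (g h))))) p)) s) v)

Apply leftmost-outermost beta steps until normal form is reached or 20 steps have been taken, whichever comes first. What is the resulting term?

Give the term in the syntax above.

Step 0: ((((\f.(\g.(\h.((f h) g)))) ((\f.(\g.(\h.(f (g h))))) p)) s) v)
Step 1: (((\g.(\h.((((\f.(\g.(\h.(f (g h))))) p) h) g))) s) v)
Step 2: ((\h.((((\f.(\g.(\h.(f (g h))))) p) h) s)) v)
Step 3: ((((\f.(\g.(\h.(f (g h))))) p) v) s)
Step 4: (((\g.(\h.(p (g h)))) v) s)
Step 5: ((\h.(p (v h))) s)
Step 6: (p (v s))

Answer: (p (v s))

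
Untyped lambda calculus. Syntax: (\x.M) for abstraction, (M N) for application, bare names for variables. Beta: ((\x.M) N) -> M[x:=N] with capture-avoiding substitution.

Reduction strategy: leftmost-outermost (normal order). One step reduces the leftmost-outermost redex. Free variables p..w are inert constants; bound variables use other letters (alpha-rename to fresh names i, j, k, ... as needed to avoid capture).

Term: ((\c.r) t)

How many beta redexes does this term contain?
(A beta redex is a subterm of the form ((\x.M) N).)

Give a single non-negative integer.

Term: ((\c.r) t)
  Redex: ((\c.r) t)
Total redexes: 1

Answer: 1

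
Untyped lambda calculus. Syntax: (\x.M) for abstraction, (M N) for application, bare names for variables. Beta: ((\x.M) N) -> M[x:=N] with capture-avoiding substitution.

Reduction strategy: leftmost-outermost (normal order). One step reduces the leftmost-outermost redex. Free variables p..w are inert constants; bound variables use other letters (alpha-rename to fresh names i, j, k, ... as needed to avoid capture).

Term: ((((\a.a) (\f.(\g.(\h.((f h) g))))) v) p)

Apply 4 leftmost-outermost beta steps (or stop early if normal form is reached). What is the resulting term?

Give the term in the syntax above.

Answer: (\h.((v h) p))

Derivation:
Step 0: ((((\a.a) (\f.(\g.(\h.((f h) g))))) v) p)
Step 1: (((\f.(\g.(\h.((f h) g)))) v) p)
Step 2: ((\g.(\h.((v h) g))) p)
Step 3: (\h.((v h) p))
Step 4: (normal form reached)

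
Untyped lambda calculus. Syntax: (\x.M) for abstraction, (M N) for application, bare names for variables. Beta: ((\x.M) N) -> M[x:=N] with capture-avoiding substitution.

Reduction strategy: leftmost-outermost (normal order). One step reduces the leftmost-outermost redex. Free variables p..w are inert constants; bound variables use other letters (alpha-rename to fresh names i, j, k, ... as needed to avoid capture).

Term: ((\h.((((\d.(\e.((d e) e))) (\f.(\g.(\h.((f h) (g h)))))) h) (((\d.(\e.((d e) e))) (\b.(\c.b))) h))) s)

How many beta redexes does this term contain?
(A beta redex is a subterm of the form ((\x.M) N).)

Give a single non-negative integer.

Answer: 3

Derivation:
Term: ((\h.((((\d.(\e.((d e) e))) (\f.(\g.(\h.((f h) (g h)))))) h) (((\d.(\e.((d e) e))) (\b.(\c.b))) h))) s)
  Redex: ((\h.((((\d.(\e.((d e) e))) (\f.(\g.(\h.((f h) (g h)))))) h) (((\d.(\e.((d e) e))) (\b.(\c.b))) h))) s)
  Redex: ((\d.(\e.((d e) e))) (\f.(\g.(\h.((f h) (g h))))))
  Redex: ((\d.(\e.((d e) e))) (\b.(\c.b)))
Total redexes: 3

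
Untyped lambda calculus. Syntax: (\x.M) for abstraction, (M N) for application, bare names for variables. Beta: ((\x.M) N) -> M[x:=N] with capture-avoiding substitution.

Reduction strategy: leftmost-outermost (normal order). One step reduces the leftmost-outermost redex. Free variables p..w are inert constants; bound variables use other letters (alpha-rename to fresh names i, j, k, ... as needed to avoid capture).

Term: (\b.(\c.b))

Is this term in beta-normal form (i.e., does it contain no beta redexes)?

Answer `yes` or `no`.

Answer: yes

Derivation:
Term: (\b.(\c.b))
No beta redexes found.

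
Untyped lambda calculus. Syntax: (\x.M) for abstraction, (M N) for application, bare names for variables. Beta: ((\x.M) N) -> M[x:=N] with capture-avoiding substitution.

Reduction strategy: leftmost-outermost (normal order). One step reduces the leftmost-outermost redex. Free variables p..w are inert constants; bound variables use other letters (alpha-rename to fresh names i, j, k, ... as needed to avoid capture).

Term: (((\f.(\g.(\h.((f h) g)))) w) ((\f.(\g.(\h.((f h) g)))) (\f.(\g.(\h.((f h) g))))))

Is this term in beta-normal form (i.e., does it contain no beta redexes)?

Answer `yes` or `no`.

Answer: no

Derivation:
Term: (((\f.(\g.(\h.((f h) g)))) w) ((\f.(\g.(\h.((f h) g)))) (\f.(\g.(\h.((f h) g))))))
Found 2 beta redex(es).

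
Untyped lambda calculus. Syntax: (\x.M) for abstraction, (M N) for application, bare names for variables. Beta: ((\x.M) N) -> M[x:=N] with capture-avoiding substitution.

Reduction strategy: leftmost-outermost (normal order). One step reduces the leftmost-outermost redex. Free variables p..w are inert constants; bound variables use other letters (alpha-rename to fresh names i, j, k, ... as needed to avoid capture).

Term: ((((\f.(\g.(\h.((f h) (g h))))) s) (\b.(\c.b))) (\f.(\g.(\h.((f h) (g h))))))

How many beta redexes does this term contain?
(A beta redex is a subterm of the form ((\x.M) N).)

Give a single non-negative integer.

Answer: 1

Derivation:
Term: ((((\f.(\g.(\h.((f h) (g h))))) s) (\b.(\c.b))) (\f.(\g.(\h.((f h) (g h))))))
  Redex: ((\f.(\g.(\h.((f h) (g h))))) s)
Total redexes: 1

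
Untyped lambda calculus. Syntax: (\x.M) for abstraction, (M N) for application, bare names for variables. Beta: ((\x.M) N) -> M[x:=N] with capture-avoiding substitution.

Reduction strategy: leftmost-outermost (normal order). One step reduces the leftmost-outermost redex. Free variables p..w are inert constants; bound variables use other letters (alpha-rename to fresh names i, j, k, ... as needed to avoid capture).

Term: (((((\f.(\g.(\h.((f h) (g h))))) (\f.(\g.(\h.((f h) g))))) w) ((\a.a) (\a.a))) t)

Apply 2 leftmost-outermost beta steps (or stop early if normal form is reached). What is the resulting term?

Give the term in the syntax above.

Step 0: (((((\f.(\g.(\h.((f h) (g h))))) (\f.(\g.(\h.((f h) g))))) w) ((\a.a) (\a.a))) t)
Step 1: ((((\g.(\h.(((\f.(\g.(\h.((f h) g)))) h) (g h)))) w) ((\a.a) (\a.a))) t)
Step 2: (((\h.(((\f.(\g.(\h.((f h) g)))) h) (w h))) ((\a.a) (\a.a))) t)

Answer: (((\h.(((\f.(\g.(\h.((f h) g)))) h) (w h))) ((\a.a) (\a.a))) t)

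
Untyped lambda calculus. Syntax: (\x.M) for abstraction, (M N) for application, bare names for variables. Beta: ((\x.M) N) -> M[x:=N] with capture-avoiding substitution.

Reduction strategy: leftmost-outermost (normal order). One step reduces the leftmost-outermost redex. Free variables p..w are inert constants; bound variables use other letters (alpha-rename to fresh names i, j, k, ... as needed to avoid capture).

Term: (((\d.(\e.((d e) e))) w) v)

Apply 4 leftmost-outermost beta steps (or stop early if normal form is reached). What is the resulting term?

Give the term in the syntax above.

Step 0: (((\d.(\e.((d e) e))) w) v)
Step 1: ((\e.((w e) e)) v)
Step 2: ((w v) v)
Step 3: (normal form reached)

Answer: ((w v) v)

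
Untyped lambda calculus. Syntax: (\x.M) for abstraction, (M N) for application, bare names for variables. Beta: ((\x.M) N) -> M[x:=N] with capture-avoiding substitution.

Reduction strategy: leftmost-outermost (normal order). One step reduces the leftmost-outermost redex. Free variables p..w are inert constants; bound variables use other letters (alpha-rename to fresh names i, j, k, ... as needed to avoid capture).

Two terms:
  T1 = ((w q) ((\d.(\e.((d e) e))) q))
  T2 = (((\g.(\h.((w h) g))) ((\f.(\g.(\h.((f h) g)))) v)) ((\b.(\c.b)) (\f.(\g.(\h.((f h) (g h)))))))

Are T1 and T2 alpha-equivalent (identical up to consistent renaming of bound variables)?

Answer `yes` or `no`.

Answer: no

Derivation:
Term 1: ((w q) ((\d.(\e.((d e) e))) q))
Term 2: (((\g.(\h.((w h) g))) ((\f.(\g.(\h.((f h) g)))) v)) ((\b.(\c.b)) (\f.(\g.(\h.((f h) (g h)))))))
Alpha-equivalence: compare structure up to binder renaming.
Result: False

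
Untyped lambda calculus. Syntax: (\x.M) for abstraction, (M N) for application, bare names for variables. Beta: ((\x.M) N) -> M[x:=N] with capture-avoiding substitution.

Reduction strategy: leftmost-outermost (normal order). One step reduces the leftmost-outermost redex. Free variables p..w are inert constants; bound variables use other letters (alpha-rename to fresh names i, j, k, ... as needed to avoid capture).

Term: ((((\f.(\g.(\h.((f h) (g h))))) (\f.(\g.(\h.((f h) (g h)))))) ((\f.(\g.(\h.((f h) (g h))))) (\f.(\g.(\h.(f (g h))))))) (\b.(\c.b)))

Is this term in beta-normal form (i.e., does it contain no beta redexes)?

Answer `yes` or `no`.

Term: ((((\f.(\g.(\h.((f h) (g h))))) (\f.(\g.(\h.((f h) (g h)))))) ((\f.(\g.(\h.((f h) (g h))))) (\f.(\g.(\h.(f (g h))))))) (\b.(\c.b)))
Found 2 beta redex(es).

Answer: no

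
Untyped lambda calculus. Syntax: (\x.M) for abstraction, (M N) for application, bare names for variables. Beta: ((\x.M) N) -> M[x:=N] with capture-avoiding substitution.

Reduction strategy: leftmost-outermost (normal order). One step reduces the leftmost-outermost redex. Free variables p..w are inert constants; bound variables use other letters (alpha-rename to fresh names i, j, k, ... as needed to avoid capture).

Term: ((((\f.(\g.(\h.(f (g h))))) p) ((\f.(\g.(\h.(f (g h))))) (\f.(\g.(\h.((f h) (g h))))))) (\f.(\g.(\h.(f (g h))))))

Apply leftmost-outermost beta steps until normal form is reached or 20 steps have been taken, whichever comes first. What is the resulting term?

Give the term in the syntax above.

Answer: (p (\h.(\g.(\i.(h (i (g i)))))))

Derivation:
Step 0: ((((\f.(\g.(\h.(f (g h))))) p) ((\f.(\g.(\h.(f (g h))))) (\f.(\g.(\h.((f h) (g h))))))) (\f.(\g.(\h.(f (g h))))))
Step 1: (((\g.(\h.(p (g h)))) ((\f.(\g.(\h.(f (g h))))) (\f.(\g.(\h.((f h) (g h))))))) (\f.(\g.(\h.(f (g h))))))
Step 2: ((\h.(p (((\f.(\g.(\h.(f (g h))))) (\f.(\g.(\h.((f h) (g h)))))) h))) (\f.(\g.(\h.(f (g h))))))
Step 3: (p (((\f.(\g.(\h.(f (g h))))) (\f.(\g.(\h.((f h) (g h)))))) (\f.(\g.(\h.(f (g h)))))))
Step 4: (p ((\g.(\h.((\f.(\g.(\h.((f h) (g h))))) (g h)))) (\f.(\g.(\h.(f (g h)))))))
Step 5: (p (\h.((\f.(\g.(\h.((f h) (g h))))) ((\f.(\g.(\h.(f (g h))))) h))))
Step 6: (p (\h.(\g.(\i.((((\f.(\g.(\h.(f (g h))))) h) i) (g i))))))
Step 7: (p (\h.(\g.(\i.(((\g.(\i.(h (g i)))) i) (g i))))))
Step 8: (p (\h.(\g.(\i.((\j.(h (i j))) (g i))))))
Step 9: (p (\h.(\g.(\i.(h (i (g i)))))))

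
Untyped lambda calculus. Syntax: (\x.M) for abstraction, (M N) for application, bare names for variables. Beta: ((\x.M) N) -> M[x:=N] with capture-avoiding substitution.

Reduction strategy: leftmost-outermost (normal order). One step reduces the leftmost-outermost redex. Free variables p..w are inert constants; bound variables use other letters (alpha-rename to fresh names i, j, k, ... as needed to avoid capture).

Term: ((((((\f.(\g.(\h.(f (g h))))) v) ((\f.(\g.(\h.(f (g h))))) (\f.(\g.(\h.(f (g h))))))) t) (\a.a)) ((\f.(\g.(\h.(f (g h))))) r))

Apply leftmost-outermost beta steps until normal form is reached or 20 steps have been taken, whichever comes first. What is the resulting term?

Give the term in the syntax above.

Answer: (((v (\h.(\g.(\i.((t h) (g i)))))) (\a.a)) (\g.(\h.(r (g h)))))

Derivation:
Step 0: ((((((\f.(\g.(\h.(f (g h))))) v) ((\f.(\g.(\h.(f (g h))))) (\f.(\g.(\h.(f (g h))))))) t) (\a.a)) ((\f.(\g.(\h.(f (g h))))) r))
Step 1: (((((\g.(\h.(v (g h)))) ((\f.(\g.(\h.(f (g h))))) (\f.(\g.(\h.(f (g h))))))) t) (\a.a)) ((\f.(\g.(\h.(f (g h))))) r))
Step 2: ((((\h.(v (((\f.(\g.(\h.(f (g h))))) (\f.(\g.(\h.(f (g h)))))) h))) t) (\a.a)) ((\f.(\g.(\h.(f (g h))))) r))
Step 3: (((v (((\f.(\g.(\h.(f (g h))))) (\f.(\g.(\h.(f (g h)))))) t)) (\a.a)) ((\f.(\g.(\h.(f (g h))))) r))
Step 4: (((v ((\g.(\h.((\f.(\g.(\h.(f (g h))))) (g h)))) t)) (\a.a)) ((\f.(\g.(\h.(f (g h))))) r))
Step 5: (((v (\h.((\f.(\g.(\h.(f (g h))))) (t h)))) (\a.a)) ((\f.(\g.(\h.(f (g h))))) r))
Step 6: (((v (\h.(\g.(\i.((t h) (g i)))))) (\a.a)) ((\f.(\g.(\h.(f (g h))))) r))
Step 7: (((v (\h.(\g.(\i.((t h) (g i)))))) (\a.a)) (\g.(\h.(r (g h)))))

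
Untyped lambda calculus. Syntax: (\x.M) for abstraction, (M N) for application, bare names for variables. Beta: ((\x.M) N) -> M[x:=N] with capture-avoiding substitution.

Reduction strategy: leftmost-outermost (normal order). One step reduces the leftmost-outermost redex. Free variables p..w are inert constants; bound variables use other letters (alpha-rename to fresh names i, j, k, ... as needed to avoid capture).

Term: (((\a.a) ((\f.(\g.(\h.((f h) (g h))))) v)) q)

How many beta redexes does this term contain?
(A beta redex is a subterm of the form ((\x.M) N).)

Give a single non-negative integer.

Answer: 2

Derivation:
Term: (((\a.a) ((\f.(\g.(\h.((f h) (g h))))) v)) q)
  Redex: ((\a.a) ((\f.(\g.(\h.((f h) (g h))))) v))
  Redex: ((\f.(\g.(\h.((f h) (g h))))) v)
Total redexes: 2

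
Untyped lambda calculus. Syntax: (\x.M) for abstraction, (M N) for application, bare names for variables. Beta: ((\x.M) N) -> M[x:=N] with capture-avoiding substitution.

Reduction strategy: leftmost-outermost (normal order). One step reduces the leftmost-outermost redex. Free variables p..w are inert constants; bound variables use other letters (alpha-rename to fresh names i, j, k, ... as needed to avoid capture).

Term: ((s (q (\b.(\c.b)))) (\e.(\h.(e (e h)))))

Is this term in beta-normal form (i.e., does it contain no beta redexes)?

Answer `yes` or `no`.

Answer: yes

Derivation:
Term: ((s (q (\b.(\c.b)))) (\e.(\h.(e (e h)))))
No beta redexes found.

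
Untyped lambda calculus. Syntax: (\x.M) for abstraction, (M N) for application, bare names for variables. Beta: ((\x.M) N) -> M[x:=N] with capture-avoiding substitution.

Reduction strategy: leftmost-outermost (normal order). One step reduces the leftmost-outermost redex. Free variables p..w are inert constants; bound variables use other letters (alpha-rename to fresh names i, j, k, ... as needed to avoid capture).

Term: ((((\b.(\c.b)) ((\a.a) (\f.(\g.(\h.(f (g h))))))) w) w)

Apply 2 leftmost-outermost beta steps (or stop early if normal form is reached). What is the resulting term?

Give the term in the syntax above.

Step 0: ((((\b.(\c.b)) ((\a.a) (\f.(\g.(\h.(f (g h))))))) w) w)
Step 1: (((\c.((\a.a) (\f.(\g.(\h.(f (g h))))))) w) w)
Step 2: (((\a.a) (\f.(\g.(\h.(f (g h)))))) w)

Answer: (((\a.a) (\f.(\g.(\h.(f (g h)))))) w)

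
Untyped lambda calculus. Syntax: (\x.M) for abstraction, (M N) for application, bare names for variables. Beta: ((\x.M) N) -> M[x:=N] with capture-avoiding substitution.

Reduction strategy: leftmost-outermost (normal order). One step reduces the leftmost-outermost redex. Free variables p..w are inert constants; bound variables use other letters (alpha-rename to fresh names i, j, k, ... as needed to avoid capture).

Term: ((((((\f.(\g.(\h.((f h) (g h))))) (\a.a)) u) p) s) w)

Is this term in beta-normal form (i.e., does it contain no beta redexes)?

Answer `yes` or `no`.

Term: ((((((\f.(\g.(\h.((f h) (g h))))) (\a.a)) u) p) s) w)
Found 1 beta redex(es).

Answer: no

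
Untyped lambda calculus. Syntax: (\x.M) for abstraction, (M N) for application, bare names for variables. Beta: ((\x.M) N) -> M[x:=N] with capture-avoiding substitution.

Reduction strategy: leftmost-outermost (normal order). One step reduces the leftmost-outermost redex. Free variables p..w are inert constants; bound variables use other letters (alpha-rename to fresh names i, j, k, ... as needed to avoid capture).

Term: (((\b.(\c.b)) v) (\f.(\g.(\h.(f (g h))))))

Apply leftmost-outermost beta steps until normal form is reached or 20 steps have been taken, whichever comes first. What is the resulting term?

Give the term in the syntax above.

Step 0: (((\b.(\c.b)) v) (\f.(\g.(\h.(f (g h))))))
Step 1: ((\c.v) (\f.(\g.(\h.(f (g h))))))
Step 2: v

Answer: v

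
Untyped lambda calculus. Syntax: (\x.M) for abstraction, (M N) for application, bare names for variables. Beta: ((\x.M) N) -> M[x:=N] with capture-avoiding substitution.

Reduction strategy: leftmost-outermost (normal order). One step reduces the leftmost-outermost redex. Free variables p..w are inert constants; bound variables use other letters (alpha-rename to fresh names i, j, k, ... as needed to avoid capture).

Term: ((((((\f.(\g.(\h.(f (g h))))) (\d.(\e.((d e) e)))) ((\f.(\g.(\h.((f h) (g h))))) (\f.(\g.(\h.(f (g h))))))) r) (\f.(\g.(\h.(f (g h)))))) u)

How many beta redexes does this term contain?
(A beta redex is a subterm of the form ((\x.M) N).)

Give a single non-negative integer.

Term: ((((((\f.(\g.(\h.(f (g h))))) (\d.(\e.((d e) e)))) ((\f.(\g.(\h.((f h) (g h))))) (\f.(\g.(\h.(f (g h))))))) r) (\f.(\g.(\h.(f (g h)))))) u)
  Redex: ((\f.(\g.(\h.(f (g h))))) (\d.(\e.((d e) e))))
  Redex: ((\f.(\g.(\h.((f h) (g h))))) (\f.(\g.(\h.(f (g h))))))
Total redexes: 2

Answer: 2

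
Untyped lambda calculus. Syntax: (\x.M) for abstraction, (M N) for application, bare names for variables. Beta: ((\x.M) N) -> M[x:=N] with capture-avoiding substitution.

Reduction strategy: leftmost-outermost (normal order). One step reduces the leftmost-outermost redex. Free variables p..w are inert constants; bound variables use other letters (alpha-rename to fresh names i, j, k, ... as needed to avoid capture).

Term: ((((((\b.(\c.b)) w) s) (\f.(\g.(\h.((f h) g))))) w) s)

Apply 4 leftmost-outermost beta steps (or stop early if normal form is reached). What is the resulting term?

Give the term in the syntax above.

Answer: (((w (\f.(\g.(\h.((f h) g))))) w) s)

Derivation:
Step 0: ((((((\b.(\c.b)) w) s) (\f.(\g.(\h.((f h) g))))) w) s)
Step 1: (((((\c.w) s) (\f.(\g.(\h.((f h) g))))) w) s)
Step 2: (((w (\f.(\g.(\h.((f h) g))))) w) s)
Step 3: (normal form reached)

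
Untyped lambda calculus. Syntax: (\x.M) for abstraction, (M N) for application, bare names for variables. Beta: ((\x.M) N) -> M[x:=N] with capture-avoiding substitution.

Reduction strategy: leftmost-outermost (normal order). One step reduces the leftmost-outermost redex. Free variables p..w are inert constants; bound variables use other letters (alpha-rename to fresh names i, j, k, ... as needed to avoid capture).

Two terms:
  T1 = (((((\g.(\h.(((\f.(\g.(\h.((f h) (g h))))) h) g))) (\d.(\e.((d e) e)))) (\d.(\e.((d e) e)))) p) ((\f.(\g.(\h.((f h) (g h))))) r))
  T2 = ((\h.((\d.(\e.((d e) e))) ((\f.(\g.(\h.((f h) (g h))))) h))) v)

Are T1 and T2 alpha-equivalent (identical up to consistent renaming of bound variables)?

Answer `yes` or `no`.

Term 1: (((((\g.(\h.(((\f.(\g.(\h.((f h) (g h))))) h) g))) (\d.(\e.((d e) e)))) (\d.(\e.((d e) e)))) p) ((\f.(\g.(\h.((f h) (g h))))) r))
Term 2: ((\h.((\d.(\e.((d e) e))) ((\f.(\g.(\h.((f h) (g h))))) h))) v)
Alpha-equivalence: compare structure up to binder renaming.
Result: False

Answer: no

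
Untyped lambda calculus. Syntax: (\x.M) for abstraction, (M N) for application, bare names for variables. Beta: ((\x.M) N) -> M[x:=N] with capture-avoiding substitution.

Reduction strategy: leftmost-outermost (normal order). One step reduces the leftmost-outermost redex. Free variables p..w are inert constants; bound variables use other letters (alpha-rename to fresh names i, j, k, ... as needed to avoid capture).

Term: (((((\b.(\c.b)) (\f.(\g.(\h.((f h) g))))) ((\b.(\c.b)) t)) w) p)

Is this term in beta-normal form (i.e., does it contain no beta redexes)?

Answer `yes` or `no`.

Answer: no

Derivation:
Term: (((((\b.(\c.b)) (\f.(\g.(\h.((f h) g))))) ((\b.(\c.b)) t)) w) p)
Found 2 beta redex(es).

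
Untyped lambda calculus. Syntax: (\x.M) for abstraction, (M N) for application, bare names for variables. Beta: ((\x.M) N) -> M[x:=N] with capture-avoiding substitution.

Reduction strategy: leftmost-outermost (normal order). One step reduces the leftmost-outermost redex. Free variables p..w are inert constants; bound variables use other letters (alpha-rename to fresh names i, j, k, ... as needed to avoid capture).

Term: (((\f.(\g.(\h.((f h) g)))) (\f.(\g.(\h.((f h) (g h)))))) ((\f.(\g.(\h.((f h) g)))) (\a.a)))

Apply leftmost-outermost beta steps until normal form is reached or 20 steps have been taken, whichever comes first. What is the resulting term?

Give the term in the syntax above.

Answer: (\h.(\i.((h i) (\h.(h i)))))

Derivation:
Step 0: (((\f.(\g.(\h.((f h) g)))) (\f.(\g.(\h.((f h) (g h)))))) ((\f.(\g.(\h.((f h) g)))) (\a.a)))
Step 1: ((\g.(\h.(((\f.(\g.(\h.((f h) (g h))))) h) g))) ((\f.(\g.(\h.((f h) g)))) (\a.a)))
Step 2: (\h.(((\f.(\g.(\h.((f h) (g h))))) h) ((\f.(\g.(\h.((f h) g)))) (\a.a))))
Step 3: (\h.((\g.(\i.((h i) (g i)))) ((\f.(\g.(\h.((f h) g)))) (\a.a))))
Step 4: (\h.(\i.((h i) (((\f.(\g.(\h.((f h) g)))) (\a.a)) i))))
Step 5: (\h.(\i.((h i) ((\g.(\h.(((\a.a) h) g))) i))))
Step 6: (\h.(\i.((h i) (\h.(((\a.a) h) i)))))
Step 7: (\h.(\i.((h i) (\h.(h i)))))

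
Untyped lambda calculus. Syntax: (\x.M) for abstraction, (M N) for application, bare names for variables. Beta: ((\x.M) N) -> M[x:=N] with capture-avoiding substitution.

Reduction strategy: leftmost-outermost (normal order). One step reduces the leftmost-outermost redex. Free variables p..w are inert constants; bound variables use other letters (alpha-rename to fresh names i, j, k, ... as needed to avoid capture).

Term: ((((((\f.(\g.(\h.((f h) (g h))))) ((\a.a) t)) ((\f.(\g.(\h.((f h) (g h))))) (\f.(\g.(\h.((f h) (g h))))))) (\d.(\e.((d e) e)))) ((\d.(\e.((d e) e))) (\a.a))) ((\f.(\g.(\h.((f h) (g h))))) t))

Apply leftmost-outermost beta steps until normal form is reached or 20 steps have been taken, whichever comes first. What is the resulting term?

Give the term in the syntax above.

Step 0: ((((((\f.(\g.(\h.((f h) (g h))))) ((\a.a) t)) ((\f.(\g.(\h.((f h) (g h))))) (\f.(\g.(\h.((f h) (g h))))))) (\d.(\e.((d e) e)))) ((\d.(\e.((d e) e))) (\a.a))) ((\f.(\g.(\h.((f h) (g h))))) t))
Step 1: (((((\g.(\h.((((\a.a) t) h) (g h)))) ((\f.(\g.(\h.((f h) (g h))))) (\f.(\g.(\h.((f h) (g h))))))) (\d.(\e.((d e) e)))) ((\d.(\e.((d e) e))) (\a.a))) ((\f.(\g.(\h.((f h) (g h))))) t))
Step 2: ((((\h.((((\a.a) t) h) (((\f.(\g.(\h.((f h) (g h))))) (\f.(\g.(\h.((f h) (g h)))))) h))) (\d.(\e.((d e) e)))) ((\d.(\e.((d e) e))) (\a.a))) ((\f.(\g.(\h.((f h) (g h))))) t))
Step 3: ((((((\a.a) t) (\d.(\e.((d e) e)))) (((\f.(\g.(\h.((f h) (g h))))) (\f.(\g.(\h.((f h) (g h)))))) (\d.(\e.((d e) e))))) ((\d.(\e.((d e) e))) (\a.a))) ((\f.(\g.(\h.((f h) (g h))))) t))
Step 4: ((((t (\d.(\e.((d e) e)))) (((\f.(\g.(\h.((f h) (g h))))) (\f.(\g.(\h.((f h) (g h)))))) (\d.(\e.((d e) e))))) ((\d.(\e.((d e) e))) (\a.a))) ((\f.(\g.(\h.((f h) (g h))))) t))
Step 5: ((((t (\d.(\e.((d e) e)))) ((\g.(\h.(((\f.(\g.(\h.((f h) (g h))))) h) (g h)))) (\d.(\e.((d e) e))))) ((\d.(\e.((d e) e))) (\a.a))) ((\f.(\g.(\h.((f h) (g h))))) t))
Step 6: ((((t (\d.(\e.((d e) e)))) (\h.(((\f.(\g.(\h.((f h) (g h))))) h) ((\d.(\e.((d e) e))) h)))) ((\d.(\e.((d e) e))) (\a.a))) ((\f.(\g.(\h.((f h) (g h))))) t))
Step 7: ((((t (\d.(\e.((d e) e)))) (\h.((\g.(\i.((h i) (g i)))) ((\d.(\e.((d e) e))) h)))) ((\d.(\e.((d e) e))) (\a.a))) ((\f.(\g.(\h.((f h) (g h))))) t))
Step 8: ((((t (\d.(\e.((d e) e)))) (\h.(\i.((h i) (((\d.(\e.((d e) e))) h) i))))) ((\d.(\e.((d e) e))) (\a.a))) ((\f.(\g.(\h.((f h) (g h))))) t))
Step 9: ((((t (\d.(\e.((d e) e)))) (\h.(\i.((h i) ((\e.((h e) e)) i))))) ((\d.(\e.((d e) e))) (\a.a))) ((\f.(\g.(\h.((f h) (g h))))) t))
Step 10: ((((t (\d.(\e.((d e) e)))) (\h.(\i.((h i) ((h i) i))))) ((\d.(\e.((d e) e))) (\a.a))) ((\f.(\g.(\h.((f h) (g h))))) t))
Step 11: ((((t (\d.(\e.((d e) e)))) (\h.(\i.((h i) ((h i) i))))) (\e.(((\a.a) e) e))) ((\f.(\g.(\h.((f h) (g h))))) t))
Step 12: ((((t (\d.(\e.((d e) e)))) (\h.(\i.((h i) ((h i) i))))) (\e.(e e))) ((\f.(\g.(\h.((f h) (g h))))) t))
Step 13: ((((t (\d.(\e.((d e) e)))) (\h.(\i.((h i) ((h i) i))))) (\e.(e e))) (\g.(\h.((t h) (g h)))))

Answer: ((((t (\d.(\e.((d e) e)))) (\h.(\i.((h i) ((h i) i))))) (\e.(e e))) (\g.(\h.((t h) (g h)))))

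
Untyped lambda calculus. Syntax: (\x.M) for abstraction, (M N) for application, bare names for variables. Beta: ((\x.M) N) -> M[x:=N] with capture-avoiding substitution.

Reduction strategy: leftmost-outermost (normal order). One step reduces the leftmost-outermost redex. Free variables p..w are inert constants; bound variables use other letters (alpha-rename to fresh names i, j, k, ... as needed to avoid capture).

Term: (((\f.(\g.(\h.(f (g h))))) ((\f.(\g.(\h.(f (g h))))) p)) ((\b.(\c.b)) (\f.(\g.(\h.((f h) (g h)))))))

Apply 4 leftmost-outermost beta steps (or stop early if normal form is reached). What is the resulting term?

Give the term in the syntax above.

Answer: (\h.(\i.(p ((((\b.(\c.b)) (\f.(\g.(\h.((f h) (g h)))))) h) i))))

Derivation:
Step 0: (((\f.(\g.(\h.(f (g h))))) ((\f.(\g.(\h.(f (g h))))) p)) ((\b.(\c.b)) (\f.(\g.(\h.((f h) (g h)))))))
Step 1: ((\g.(\h.(((\f.(\g.(\h.(f (g h))))) p) (g h)))) ((\b.(\c.b)) (\f.(\g.(\h.((f h) (g h)))))))
Step 2: (\h.(((\f.(\g.(\h.(f (g h))))) p) (((\b.(\c.b)) (\f.(\g.(\h.((f h) (g h)))))) h)))
Step 3: (\h.((\g.(\h.(p (g h)))) (((\b.(\c.b)) (\f.(\g.(\h.((f h) (g h)))))) h)))
Step 4: (\h.(\i.(p ((((\b.(\c.b)) (\f.(\g.(\h.((f h) (g h)))))) h) i))))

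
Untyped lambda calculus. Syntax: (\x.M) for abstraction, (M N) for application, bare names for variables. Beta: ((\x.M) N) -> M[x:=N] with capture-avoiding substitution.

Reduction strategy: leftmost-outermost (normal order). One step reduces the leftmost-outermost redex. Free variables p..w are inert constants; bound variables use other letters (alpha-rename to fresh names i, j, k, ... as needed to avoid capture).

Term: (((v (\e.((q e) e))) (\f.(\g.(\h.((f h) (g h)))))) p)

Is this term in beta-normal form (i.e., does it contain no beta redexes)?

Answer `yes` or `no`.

Answer: yes

Derivation:
Term: (((v (\e.((q e) e))) (\f.(\g.(\h.((f h) (g h)))))) p)
No beta redexes found.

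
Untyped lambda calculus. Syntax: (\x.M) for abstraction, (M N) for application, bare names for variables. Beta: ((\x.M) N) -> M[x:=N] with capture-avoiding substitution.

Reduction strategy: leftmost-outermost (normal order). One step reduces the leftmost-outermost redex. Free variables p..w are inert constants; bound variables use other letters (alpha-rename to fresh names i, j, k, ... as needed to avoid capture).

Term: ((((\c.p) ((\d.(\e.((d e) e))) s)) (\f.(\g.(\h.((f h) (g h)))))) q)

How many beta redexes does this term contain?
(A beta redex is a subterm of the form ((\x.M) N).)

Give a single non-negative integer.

Term: ((((\c.p) ((\d.(\e.((d e) e))) s)) (\f.(\g.(\h.((f h) (g h)))))) q)
  Redex: ((\c.p) ((\d.(\e.((d e) e))) s))
  Redex: ((\d.(\e.((d e) e))) s)
Total redexes: 2

Answer: 2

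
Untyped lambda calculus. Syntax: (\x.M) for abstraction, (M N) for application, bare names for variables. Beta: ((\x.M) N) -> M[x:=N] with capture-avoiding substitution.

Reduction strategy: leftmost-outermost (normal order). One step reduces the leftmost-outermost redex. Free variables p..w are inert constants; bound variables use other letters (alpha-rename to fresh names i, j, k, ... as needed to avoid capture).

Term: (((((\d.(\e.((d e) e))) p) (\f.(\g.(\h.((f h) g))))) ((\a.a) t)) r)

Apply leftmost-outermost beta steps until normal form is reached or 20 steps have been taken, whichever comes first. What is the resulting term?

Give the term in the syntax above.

Answer: ((((p (\f.(\g.(\h.((f h) g))))) (\f.(\g.(\h.((f h) g))))) t) r)

Derivation:
Step 0: (((((\d.(\e.((d e) e))) p) (\f.(\g.(\h.((f h) g))))) ((\a.a) t)) r)
Step 1: ((((\e.((p e) e)) (\f.(\g.(\h.((f h) g))))) ((\a.a) t)) r)
Step 2: ((((p (\f.(\g.(\h.((f h) g))))) (\f.(\g.(\h.((f h) g))))) ((\a.a) t)) r)
Step 3: ((((p (\f.(\g.(\h.((f h) g))))) (\f.(\g.(\h.((f h) g))))) t) r)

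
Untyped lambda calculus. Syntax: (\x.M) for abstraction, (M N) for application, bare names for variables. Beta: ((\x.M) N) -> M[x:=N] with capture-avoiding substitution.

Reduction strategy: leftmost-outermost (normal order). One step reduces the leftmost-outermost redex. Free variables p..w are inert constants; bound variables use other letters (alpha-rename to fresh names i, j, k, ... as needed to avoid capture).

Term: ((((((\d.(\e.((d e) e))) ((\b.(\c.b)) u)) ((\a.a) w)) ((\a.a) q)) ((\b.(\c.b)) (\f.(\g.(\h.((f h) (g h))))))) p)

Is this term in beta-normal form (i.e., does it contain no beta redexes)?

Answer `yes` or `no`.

Term: ((((((\d.(\e.((d e) e))) ((\b.(\c.b)) u)) ((\a.a) w)) ((\a.a) q)) ((\b.(\c.b)) (\f.(\g.(\h.((f h) (g h))))))) p)
Found 5 beta redex(es).

Answer: no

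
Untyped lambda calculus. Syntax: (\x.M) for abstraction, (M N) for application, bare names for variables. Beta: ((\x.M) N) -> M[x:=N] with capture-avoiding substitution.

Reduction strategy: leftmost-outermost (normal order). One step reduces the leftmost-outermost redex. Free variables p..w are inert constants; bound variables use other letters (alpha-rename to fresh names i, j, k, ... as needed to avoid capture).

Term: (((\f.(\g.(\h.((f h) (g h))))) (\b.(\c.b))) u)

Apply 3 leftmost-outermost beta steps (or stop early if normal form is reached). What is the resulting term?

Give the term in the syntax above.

Step 0: (((\f.(\g.(\h.((f h) (g h))))) (\b.(\c.b))) u)
Step 1: ((\g.(\h.(((\b.(\c.b)) h) (g h)))) u)
Step 2: (\h.(((\b.(\c.b)) h) (u h)))
Step 3: (\h.((\c.h) (u h)))

Answer: (\h.((\c.h) (u h)))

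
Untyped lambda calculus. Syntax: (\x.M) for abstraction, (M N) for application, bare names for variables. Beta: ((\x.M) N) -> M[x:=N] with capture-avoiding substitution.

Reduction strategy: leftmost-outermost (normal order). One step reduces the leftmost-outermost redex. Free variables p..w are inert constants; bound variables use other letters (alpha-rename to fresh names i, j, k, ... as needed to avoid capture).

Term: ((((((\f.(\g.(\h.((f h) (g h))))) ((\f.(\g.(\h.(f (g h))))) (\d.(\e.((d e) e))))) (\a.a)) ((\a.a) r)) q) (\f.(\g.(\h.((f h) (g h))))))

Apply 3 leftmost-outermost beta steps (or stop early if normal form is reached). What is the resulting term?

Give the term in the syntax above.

Answer: ((((((\f.(\g.(\h.(f (g h))))) (\d.(\e.((d e) e)))) ((\a.a) r)) ((\a.a) ((\a.a) r))) q) (\f.(\g.(\h.((f h) (g h))))))

Derivation:
Step 0: ((((((\f.(\g.(\h.((f h) (g h))))) ((\f.(\g.(\h.(f (g h))))) (\d.(\e.((d e) e))))) (\a.a)) ((\a.a) r)) q) (\f.(\g.(\h.((f h) (g h))))))
Step 1: (((((\g.(\h.((((\f.(\g.(\h.(f (g h))))) (\d.(\e.((d e) e)))) h) (g h)))) (\a.a)) ((\a.a) r)) q) (\f.(\g.(\h.((f h) (g h))))))
Step 2: ((((\h.((((\f.(\g.(\h.(f (g h))))) (\d.(\e.((d e) e)))) h) ((\a.a) h))) ((\a.a) r)) q) (\f.(\g.(\h.((f h) (g h))))))
Step 3: ((((((\f.(\g.(\h.(f (g h))))) (\d.(\e.((d e) e)))) ((\a.a) r)) ((\a.a) ((\a.a) r))) q) (\f.(\g.(\h.((f h) (g h))))))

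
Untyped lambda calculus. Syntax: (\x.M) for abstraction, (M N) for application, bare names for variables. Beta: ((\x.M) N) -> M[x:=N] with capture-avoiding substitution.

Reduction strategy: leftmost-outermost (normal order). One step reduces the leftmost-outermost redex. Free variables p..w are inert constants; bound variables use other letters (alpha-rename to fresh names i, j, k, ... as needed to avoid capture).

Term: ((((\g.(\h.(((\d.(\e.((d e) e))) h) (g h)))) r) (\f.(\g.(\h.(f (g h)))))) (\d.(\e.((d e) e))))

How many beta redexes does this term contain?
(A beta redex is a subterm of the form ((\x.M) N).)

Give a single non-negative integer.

Answer: 2

Derivation:
Term: ((((\g.(\h.(((\d.(\e.((d e) e))) h) (g h)))) r) (\f.(\g.(\h.(f (g h)))))) (\d.(\e.((d e) e))))
  Redex: ((\g.(\h.(((\d.(\e.((d e) e))) h) (g h)))) r)
  Redex: ((\d.(\e.((d e) e))) h)
Total redexes: 2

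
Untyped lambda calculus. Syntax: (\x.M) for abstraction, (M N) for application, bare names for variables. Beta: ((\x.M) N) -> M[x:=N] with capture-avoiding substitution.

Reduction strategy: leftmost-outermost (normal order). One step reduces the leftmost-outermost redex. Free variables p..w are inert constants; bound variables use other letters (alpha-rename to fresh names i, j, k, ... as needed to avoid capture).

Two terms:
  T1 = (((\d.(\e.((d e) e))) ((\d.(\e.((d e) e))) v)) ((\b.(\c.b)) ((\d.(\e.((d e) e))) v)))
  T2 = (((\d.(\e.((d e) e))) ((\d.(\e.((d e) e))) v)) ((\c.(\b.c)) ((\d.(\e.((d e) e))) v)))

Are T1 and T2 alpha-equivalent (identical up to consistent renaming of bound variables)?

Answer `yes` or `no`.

Answer: yes

Derivation:
Term 1: (((\d.(\e.((d e) e))) ((\d.(\e.((d e) e))) v)) ((\b.(\c.b)) ((\d.(\e.((d e) e))) v)))
Term 2: (((\d.(\e.((d e) e))) ((\d.(\e.((d e) e))) v)) ((\c.(\b.c)) ((\d.(\e.((d e) e))) v)))
Alpha-equivalence: compare structure up to binder renaming.
Result: True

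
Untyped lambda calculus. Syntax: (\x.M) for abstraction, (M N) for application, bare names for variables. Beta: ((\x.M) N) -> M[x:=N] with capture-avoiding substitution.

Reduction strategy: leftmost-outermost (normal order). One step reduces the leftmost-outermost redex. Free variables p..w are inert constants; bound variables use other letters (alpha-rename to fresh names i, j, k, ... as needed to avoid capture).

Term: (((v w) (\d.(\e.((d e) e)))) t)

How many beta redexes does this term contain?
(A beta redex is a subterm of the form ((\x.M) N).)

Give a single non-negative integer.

Term: (((v w) (\d.(\e.((d e) e)))) t)
  (no redexes)
Total redexes: 0

Answer: 0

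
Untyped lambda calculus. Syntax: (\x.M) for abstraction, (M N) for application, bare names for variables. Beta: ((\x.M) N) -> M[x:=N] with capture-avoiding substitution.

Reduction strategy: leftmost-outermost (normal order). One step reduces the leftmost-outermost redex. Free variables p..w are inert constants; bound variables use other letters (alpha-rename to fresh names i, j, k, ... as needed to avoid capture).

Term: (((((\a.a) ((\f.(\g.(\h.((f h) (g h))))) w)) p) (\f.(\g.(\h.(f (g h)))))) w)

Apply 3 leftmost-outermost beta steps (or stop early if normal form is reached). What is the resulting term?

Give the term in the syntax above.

Answer: (((\h.((w h) (p h))) (\f.(\g.(\h.(f (g h)))))) w)

Derivation:
Step 0: (((((\a.a) ((\f.(\g.(\h.((f h) (g h))))) w)) p) (\f.(\g.(\h.(f (g h)))))) w)
Step 1: (((((\f.(\g.(\h.((f h) (g h))))) w) p) (\f.(\g.(\h.(f (g h)))))) w)
Step 2: ((((\g.(\h.((w h) (g h)))) p) (\f.(\g.(\h.(f (g h)))))) w)
Step 3: (((\h.((w h) (p h))) (\f.(\g.(\h.(f (g h)))))) w)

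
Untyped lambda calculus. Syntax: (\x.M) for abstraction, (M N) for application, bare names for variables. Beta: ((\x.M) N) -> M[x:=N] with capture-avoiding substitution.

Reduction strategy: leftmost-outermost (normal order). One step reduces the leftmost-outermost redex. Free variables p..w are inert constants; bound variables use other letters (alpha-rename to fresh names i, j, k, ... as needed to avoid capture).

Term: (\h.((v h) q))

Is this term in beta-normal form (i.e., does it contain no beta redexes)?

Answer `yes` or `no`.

Term: (\h.((v h) q))
No beta redexes found.

Answer: yes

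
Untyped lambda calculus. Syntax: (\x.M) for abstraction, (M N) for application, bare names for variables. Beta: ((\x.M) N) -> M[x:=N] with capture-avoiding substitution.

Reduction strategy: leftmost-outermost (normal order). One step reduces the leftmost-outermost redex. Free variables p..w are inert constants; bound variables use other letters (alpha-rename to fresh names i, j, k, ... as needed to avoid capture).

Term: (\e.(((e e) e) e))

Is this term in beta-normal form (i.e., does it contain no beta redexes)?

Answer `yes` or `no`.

Term: (\e.(((e e) e) e))
No beta redexes found.

Answer: yes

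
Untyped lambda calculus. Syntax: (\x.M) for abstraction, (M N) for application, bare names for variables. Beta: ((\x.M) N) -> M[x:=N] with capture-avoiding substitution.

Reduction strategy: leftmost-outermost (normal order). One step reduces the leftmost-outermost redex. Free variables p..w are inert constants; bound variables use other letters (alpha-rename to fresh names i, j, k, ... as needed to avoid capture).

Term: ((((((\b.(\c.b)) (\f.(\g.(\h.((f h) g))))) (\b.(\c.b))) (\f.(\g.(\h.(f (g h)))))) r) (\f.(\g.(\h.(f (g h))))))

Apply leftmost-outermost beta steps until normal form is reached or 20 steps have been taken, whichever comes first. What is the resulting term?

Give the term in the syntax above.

Step 0: ((((((\b.(\c.b)) (\f.(\g.(\h.((f h) g))))) (\b.(\c.b))) (\f.(\g.(\h.(f (g h)))))) r) (\f.(\g.(\h.(f (g h))))))
Step 1: (((((\c.(\f.(\g.(\h.((f h) g))))) (\b.(\c.b))) (\f.(\g.(\h.(f (g h)))))) r) (\f.(\g.(\h.(f (g h))))))
Step 2: ((((\f.(\g.(\h.((f h) g)))) (\f.(\g.(\h.(f (g h)))))) r) (\f.(\g.(\h.(f (g h))))))
Step 3: (((\g.(\h.(((\f.(\g.(\h.(f (g h))))) h) g))) r) (\f.(\g.(\h.(f (g h))))))
Step 4: ((\h.(((\f.(\g.(\h.(f (g h))))) h) r)) (\f.(\g.(\h.(f (g h))))))
Step 5: (((\f.(\g.(\h.(f (g h))))) (\f.(\g.(\h.(f (g h)))))) r)
Step 6: ((\g.(\h.((\f.(\g.(\h.(f (g h))))) (g h)))) r)
Step 7: (\h.((\f.(\g.(\h.(f (g h))))) (r h)))
Step 8: (\h.(\g.(\i.((r h) (g i)))))

Answer: (\h.(\g.(\i.((r h) (g i)))))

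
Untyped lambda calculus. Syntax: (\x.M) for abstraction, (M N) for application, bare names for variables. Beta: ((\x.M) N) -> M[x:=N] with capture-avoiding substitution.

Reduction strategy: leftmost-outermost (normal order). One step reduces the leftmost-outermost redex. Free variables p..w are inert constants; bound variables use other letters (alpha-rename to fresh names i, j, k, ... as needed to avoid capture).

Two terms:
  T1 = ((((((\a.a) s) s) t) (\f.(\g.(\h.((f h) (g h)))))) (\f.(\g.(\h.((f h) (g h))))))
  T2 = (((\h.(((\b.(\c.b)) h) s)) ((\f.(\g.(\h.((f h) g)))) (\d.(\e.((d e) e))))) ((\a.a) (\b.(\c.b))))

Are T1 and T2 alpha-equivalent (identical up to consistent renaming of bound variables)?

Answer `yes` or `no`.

Term 1: ((((((\a.a) s) s) t) (\f.(\g.(\h.((f h) (g h)))))) (\f.(\g.(\h.((f h) (g h))))))
Term 2: (((\h.(((\b.(\c.b)) h) s)) ((\f.(\g.(\h.((f h) g)))) (\d.(\e.((d e) e))))) ((\a.a) (\b.(\c.b))))
Alpha-equivalence: compare structure up to binder renaming.
Result: False

Answer: no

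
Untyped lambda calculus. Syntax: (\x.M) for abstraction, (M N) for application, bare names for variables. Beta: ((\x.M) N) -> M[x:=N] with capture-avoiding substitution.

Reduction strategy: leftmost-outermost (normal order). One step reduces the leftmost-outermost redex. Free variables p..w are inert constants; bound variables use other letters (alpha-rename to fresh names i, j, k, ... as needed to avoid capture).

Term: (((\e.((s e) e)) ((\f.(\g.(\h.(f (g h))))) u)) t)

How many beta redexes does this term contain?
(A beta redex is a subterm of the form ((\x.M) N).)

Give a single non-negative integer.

Answer: 2

Derivation:
Term: (((\e.((s e) e)) ((\f.(\g.(\h.(f (g h))))) u)) t)
  Redex: ((\e.((s e) e)) ((\f.(\g.(\h.(f (g h))))) u))
  Redex: ((\f.(\g.(\h.(f (g h))))) u)
Total redexes: 2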